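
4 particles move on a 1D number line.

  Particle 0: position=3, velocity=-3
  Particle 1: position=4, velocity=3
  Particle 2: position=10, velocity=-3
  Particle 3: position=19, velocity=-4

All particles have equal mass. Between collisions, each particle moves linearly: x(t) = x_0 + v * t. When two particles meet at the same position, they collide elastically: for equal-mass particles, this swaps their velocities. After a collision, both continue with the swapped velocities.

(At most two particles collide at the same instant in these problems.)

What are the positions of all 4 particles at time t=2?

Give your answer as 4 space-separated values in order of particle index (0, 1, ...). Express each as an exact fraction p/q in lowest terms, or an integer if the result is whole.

Answer: -3 4 10 11

Derivation:
Collision at t=1: particles 1 and 2 swap velocities; positions: p0=0 p1=7 p2=7 p3=15; velocities now: v0=-3 v1=-3 v2=3 v3=-4
Advance to t=2 (no further collisions before then); velocities: v0=-3 v1=-3 v2=3 v3=-4; positions = -3 4 10 11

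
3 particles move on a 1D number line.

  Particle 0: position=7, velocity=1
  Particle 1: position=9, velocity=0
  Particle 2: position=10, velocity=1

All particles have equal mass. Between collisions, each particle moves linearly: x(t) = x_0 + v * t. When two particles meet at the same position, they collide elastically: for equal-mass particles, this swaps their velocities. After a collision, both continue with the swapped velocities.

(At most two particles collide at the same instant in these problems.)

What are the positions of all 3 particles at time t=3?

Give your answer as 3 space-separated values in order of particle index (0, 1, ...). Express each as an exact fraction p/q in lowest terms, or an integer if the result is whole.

Collision at t=2: particles 0 and 1 swap velocities; positions: p0=9 p1=9 p2=12; velocities now: v0=0 v1=1 v2=1
Advance to t=3 (no further collisions before then); velocities: v0=0 v1=1 v2=1; positions = 9 10 13

Answer: 9 10 13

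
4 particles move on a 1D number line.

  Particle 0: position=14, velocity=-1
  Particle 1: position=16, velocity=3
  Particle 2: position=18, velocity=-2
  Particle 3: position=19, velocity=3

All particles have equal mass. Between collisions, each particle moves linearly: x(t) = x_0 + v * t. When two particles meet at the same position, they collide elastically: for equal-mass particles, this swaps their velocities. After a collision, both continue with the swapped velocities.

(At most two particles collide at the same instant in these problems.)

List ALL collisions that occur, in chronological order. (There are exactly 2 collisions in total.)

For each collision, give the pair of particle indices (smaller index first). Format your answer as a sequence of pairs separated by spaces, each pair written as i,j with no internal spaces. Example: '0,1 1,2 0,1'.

Answer: 1,2 0,1

Derivation:
Collision at t=2/5: particles 1 and 2 swap velocities; positions: p0=68/5 p1=86/5 p2=86/5 p3=101/5; velocities now: v0=-1 v1=-2 v2=3 v3=3
Collision at t=4: particles 0 and 1 swap velocities; positions: p0=10 p1=10 p2=28 p3=31; velocities now: v0=-2 v1=-1 v2=3 v3=3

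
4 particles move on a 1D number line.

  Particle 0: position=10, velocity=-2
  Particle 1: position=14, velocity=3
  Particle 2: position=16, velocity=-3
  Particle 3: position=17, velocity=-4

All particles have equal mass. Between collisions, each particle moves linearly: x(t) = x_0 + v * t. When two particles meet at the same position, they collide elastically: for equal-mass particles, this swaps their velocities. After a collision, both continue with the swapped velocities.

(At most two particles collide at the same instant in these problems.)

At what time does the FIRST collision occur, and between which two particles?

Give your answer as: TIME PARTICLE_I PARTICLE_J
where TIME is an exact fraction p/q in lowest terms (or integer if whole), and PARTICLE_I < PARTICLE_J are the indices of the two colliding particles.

Pair (0,1): pos 10,14 vel -2,3 -> not approaching (rel speed -5 <= 0)
Pair (1,2): pos 14,16 vel 3,-3 -> gap=2, closing at 6/unit, collide at t=1/3
Pair (2,3): pos 16,17 vel -3,-4 -> gap=1, closing at 1/unit, collide at t=1
Earliest collision: t=1/3 between 1 and 2

Answer: 1/3 1 2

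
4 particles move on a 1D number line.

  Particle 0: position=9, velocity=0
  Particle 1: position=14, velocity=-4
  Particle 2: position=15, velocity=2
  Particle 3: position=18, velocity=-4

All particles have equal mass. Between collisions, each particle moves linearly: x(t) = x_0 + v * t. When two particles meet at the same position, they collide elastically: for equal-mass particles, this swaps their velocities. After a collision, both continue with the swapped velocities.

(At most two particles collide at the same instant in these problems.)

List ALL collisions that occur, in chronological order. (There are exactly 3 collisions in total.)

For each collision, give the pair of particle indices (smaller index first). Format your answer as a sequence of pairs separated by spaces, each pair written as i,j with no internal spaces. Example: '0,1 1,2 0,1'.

Answer: 2,3 0,1 1,2

Derivation:
Collision at t=1/2: particles 2 and 3 swap velocities; positions: p0=9 p1=12 p2=16 p3=16; velocities now: v0=0 v1=-4 v2=-4 v3=2
Collision at t=5/4: particles 0 and 1 swap velocities; positions: p0=9 p1=9 p2=13 p3=35/2; velocities now: v0=-4 v1=0 v2=-4 v3=2
Collision at t=9/4: particles 1 and 2 swap velocities; positions: p0=5 p1=9 p2=9 p3=39/2; velocities now: v0=-4 v1=-4 v2=0 v3=2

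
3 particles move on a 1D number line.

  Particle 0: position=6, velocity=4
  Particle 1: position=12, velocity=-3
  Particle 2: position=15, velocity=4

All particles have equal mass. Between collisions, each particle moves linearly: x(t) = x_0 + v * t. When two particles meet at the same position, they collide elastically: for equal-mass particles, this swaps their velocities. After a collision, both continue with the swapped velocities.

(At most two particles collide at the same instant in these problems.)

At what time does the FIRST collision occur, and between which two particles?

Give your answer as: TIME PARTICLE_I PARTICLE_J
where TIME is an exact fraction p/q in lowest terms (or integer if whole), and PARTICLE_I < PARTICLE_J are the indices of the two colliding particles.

Answer: 6/7 0 1

Derivation:
Pair (0,1): pos 6,12 vel 4,-3 -> gap=6, closing at 7/unit, collide at t=6/7
Pair (1,2): pos 12,15 vel -3,4 -> not approaching (rel speed -7 <= 0)
Earliest collision: t=6/7 between 0 and 1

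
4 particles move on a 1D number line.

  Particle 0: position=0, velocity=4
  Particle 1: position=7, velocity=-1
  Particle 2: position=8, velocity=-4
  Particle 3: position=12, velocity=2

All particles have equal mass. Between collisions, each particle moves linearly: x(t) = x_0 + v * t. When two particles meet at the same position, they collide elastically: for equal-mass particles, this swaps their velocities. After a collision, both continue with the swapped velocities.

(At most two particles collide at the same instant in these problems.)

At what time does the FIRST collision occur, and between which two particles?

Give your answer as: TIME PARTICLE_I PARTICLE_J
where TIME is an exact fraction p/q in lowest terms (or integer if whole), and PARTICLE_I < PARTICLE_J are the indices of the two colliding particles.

Answer: 1/3 1 2

Derivation:
Pair (0,1): pos 0,7 vel 4,-1 -> gap=7, closing at 5/unit, collide at t=7/5
Pair (1,2): pos 7,8 vel -1,-4 -> gap=1, closing at 3/unit, collide at t=1/3
Pair (2,3): pos 8,12 vel -4,2 -> not approaching (rel speed -6 <= 0)
Earliest collision: t=1/3 between 1 and 2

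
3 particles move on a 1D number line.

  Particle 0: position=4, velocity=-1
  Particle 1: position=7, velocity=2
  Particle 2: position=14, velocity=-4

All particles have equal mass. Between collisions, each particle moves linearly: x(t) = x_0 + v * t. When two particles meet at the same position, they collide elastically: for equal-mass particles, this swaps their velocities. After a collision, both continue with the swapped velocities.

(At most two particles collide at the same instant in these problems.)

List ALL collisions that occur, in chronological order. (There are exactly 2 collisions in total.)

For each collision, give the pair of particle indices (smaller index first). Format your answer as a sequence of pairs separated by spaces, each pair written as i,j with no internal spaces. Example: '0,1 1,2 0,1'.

Collision at t=7/6: particles 1 and 2 swap velocities; positions: p0=17/6 p1=28/3 p2=28/3; velocities now: v0=-1 v1=-4 v2=2
Collision at t=10/3: particles 0 and 1 swap velocities; positions: p0=2/3 p1=2/3 p2=41/3; velocities now: v0=-4 v1=-1 v2=2

Answer: 1,2 0,1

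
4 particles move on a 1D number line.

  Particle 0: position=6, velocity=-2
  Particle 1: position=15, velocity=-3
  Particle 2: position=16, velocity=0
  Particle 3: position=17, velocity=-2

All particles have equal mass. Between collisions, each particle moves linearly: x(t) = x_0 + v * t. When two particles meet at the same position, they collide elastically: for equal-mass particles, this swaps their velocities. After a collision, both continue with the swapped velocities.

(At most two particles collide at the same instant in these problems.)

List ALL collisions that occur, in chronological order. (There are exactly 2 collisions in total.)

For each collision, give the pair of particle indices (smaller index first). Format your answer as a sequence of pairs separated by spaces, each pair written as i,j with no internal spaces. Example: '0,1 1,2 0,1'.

Collision at t=1/2: particles 2 and 3 swap velocities; positions: p0=5 p1=27/2 p2=16 p3=16; velocities now: v0=-2 v1=-3 v2=-2 v3=0
Collision at t=9: particles 0 and 1 swap velocities; positions: p0=-12 p1=-12 p2=-1 p3=16; velocities now: v0=-3 v1=-2 v2=-2 v3=0

Answer: 2,3 0,1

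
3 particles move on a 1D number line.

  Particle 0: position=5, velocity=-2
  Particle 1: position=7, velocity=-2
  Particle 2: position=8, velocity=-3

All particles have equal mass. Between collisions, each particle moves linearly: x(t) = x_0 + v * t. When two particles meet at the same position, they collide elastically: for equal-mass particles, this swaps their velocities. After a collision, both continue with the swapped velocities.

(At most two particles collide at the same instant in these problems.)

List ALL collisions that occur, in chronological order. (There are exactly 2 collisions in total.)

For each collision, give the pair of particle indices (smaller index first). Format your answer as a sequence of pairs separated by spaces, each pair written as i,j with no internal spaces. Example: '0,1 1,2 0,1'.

Answer: 1,2 0,1

Derivation:
Collision at t=1: particles 1 and 2 swap velocities; positions: p0=3 p1=5 p2=5; velocities now: v0=-2 v1=-3 v2=-2
Collision at t=3: particles 0 and 1 swap velocities; positions: p0=-1 p1=-1 p2=1; velocities now: v0=-3 v1=-2 v2=-2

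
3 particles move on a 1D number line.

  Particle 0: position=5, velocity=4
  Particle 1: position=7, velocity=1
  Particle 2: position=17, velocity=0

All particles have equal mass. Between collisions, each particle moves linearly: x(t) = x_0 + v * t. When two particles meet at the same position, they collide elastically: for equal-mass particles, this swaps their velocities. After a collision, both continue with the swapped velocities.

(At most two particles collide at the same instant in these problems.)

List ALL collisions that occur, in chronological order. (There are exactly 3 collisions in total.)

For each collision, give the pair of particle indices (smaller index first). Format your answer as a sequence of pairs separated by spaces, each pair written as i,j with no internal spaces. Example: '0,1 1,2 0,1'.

Collision at t=2/3: particles 0 and 1 swap velocities; positions: p0=23/3 p1=23/3 p2=17; velocities now: v0=1 v1=4 v2=0
Collision at t=3: particles 1 and 2 swap velocities; positions: p0=10 p1=17 p2=17; velocities now: v0=1 v1=0 v2=4
Collision at t=10: particles 0 and 1 swap velocities; positions: p0=17 p1=17 p2=45; velocities now: v0=0 v1=1 v2=4

Answer: 0,1 1,2 0,1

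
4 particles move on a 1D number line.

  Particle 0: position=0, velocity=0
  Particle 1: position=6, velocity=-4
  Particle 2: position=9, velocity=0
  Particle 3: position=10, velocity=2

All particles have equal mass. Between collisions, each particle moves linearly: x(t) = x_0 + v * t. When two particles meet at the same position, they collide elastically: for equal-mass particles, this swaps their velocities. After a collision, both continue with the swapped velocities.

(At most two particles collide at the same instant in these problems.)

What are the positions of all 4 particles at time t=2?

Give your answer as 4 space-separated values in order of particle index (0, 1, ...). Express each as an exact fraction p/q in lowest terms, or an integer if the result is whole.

Answer: -2 0 9 14

Derivation:
Collision at t=3/2: particles 0 and 1 swap velocities; positions: p0=0 p1=0 p2=9 p3=13; velocities now: v0=-4 v1=0 v2=0 v3=2
Advance to t=2 (no further collisions before then); velocities: v0=-4 v1=0 v2=0 v3=2; positions = -2 0 9 14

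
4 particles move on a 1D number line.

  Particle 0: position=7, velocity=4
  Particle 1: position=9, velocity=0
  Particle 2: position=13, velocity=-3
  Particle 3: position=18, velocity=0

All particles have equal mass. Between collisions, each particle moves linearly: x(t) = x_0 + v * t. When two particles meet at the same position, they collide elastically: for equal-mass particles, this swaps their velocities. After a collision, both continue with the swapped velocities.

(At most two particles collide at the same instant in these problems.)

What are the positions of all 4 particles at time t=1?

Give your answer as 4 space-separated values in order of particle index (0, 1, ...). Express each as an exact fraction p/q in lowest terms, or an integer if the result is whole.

Answer: 9 10 11 18

Derivation:
Collision at t=1/2: particles 0 and 1 swap velocities; positions: p0=9 p1=9 p2=23/2 p3=18; velocities now: v0=0 v1=4 v2=-3 v3=0
Collision at t=6/7: particles 1 and 2 swap velocities; positions: p0=9 p1=73/7 p2=73/7 p3=18; velocities now: v0=0 v1=-3 v2=4 v3=0
Advance to t=1 (no further collisions before then); velocities: v0=0 v1=-3 v2=4 v3=0; positions = 9 10 11 18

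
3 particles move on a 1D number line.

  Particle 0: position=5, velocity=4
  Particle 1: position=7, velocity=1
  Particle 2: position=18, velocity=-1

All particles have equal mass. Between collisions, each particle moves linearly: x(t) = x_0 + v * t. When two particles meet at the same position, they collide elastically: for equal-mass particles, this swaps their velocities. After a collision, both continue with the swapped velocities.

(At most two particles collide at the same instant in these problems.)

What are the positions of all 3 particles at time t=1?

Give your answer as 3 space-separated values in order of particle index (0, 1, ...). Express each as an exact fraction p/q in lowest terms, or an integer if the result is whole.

Answer: 8 9 17

Derivation:
Collision at t=2/3: particles 0 and 1 swap velocities; positions: p0=23/3 p1=23/3 p2=52/3; velocities now: v0=1 v1=4 v2=-1
Advance to t=1 (no further collisions before then); velocities: v0=1 v1=4 v2=-1; positions = 8 9 17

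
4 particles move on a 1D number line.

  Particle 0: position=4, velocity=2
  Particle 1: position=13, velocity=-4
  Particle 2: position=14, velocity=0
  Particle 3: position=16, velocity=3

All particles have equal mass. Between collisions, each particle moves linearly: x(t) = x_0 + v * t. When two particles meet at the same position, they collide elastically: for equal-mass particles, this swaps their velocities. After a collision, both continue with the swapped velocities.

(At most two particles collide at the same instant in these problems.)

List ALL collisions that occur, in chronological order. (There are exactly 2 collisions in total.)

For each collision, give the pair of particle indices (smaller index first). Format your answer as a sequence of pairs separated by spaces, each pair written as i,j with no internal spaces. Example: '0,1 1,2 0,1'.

Collision at t=3/2: particles 0 and 1 swap velocities; positions: p0=7 p1=7 p2=14 p3=41/2; velocities now: v0=-4 v1=2 v2=0 v3=3
Collision at t=5: particles 1 and 2 swap velocities; positions: p0=-7 p1=14 p2=14 p3=31; velocities now: v0=-4 v1=0 v2=2 v3=3

Answer: 0,1 1,2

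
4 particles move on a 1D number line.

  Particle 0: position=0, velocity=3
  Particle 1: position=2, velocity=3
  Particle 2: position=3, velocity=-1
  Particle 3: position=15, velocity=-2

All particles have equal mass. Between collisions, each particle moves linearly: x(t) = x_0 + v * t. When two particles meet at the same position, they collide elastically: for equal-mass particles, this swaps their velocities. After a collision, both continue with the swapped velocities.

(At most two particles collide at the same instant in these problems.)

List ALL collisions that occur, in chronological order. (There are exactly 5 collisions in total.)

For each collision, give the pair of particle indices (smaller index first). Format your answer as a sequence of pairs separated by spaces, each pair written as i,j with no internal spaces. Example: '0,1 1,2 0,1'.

Collision at t=1/4: particles 1 and 2 swap velocities; positions: p0=3/4 p1=11/4 p2=11/4 p3=29/2; velocities now: v0=3 v1=-1 v2=3 v3=-2
Collision at t=3/4: particles 0 and 1 swap velocities; positions: p0=9/4 p1=9/4 p2=17/4 p3=27/2; velocities now: v0=-1 v1=3 v2=3 v3=-2
Collision at t=13/5: particles 2 and 3 swap velocities; positions: p0=2/5 p1=39/5 p2=49/5 p3=49/5; velocities now: v0=-1 v1=3 v2=-2 v3=3
Collision at t=3: particles 1 and 2 swap velocities; positions: p0=0 p1=9 p2=9 p3=11; velocities now: v0=-1 v1=-2 v2=3 v3=3
Collision at t=12: particles 0 and 1 swap velocities; positions: p0=-9 p1=-9 p2=36 p3=38; velocities now: v0=-2 v1=-1 v2=3 v3=3

Answer: 1,2 0,1 2,3 1,2 0,1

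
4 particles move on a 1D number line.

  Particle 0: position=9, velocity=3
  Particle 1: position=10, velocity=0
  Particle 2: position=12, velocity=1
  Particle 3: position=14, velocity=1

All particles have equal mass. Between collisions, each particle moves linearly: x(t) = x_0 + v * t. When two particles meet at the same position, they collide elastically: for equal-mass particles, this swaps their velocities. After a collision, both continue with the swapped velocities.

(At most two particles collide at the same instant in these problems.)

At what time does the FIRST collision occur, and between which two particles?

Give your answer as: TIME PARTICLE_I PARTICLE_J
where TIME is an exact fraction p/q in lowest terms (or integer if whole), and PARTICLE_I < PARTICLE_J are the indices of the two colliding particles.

Answer: 1/3 0 1

Derivation:
Pair (0,1): pos 9,10 vel 3,0 -> gap=1, closing at 3/unit, collide at t=1/3
Pair (1,2): pos 10,12 vel 0,1 -> not approaching (rel speed -1 <= 0)
Pair (2,3): pos 12,14 vel 1,1 -> not approaching (rel speed 0 <= 0)
Earliest collision: t=1/3 between 0 and 1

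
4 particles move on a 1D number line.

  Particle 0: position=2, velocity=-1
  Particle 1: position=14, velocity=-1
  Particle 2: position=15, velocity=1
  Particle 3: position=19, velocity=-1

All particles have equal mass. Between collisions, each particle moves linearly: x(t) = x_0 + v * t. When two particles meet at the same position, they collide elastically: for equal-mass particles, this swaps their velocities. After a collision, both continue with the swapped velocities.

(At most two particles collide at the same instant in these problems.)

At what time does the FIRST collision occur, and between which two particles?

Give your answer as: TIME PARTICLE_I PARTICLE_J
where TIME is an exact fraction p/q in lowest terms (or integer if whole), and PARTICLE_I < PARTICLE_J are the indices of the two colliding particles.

Answer: 2 2 3

Derivation:
Pair (0,1): pos 2,14 vel -1,-1 -> not approaching (rel speed 0 <= 0)
Pair (1,2): pos 14,15 vel -1,1 -> not approaching (rel speed -2 <= 0)
Pair (2,3): pos 15,19 vel 1,-1 -> gap=4, closing at 2/unit, collide at t=2
Earliest collision: t=2 between 2 and 3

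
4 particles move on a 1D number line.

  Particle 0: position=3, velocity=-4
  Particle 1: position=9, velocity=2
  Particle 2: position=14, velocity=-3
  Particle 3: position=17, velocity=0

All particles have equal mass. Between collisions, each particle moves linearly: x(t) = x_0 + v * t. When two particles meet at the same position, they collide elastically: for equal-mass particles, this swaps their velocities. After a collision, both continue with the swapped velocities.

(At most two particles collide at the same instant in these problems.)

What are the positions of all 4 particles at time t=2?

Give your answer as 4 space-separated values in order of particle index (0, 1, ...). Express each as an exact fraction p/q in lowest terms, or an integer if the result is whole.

Collision at t=1: particles 1 and 2 swap velocities; positions: p0=-1 p1=11 p2=11 p3=17; velocities now: v0=-4 v1=-3 v2=2 v3=0
Advance to t=2 (no further collisions before then); velocities: v0=-4 v1=-3 v2=2 v3=0; positions = -5 8 13 17

Answer: -5 8 13 17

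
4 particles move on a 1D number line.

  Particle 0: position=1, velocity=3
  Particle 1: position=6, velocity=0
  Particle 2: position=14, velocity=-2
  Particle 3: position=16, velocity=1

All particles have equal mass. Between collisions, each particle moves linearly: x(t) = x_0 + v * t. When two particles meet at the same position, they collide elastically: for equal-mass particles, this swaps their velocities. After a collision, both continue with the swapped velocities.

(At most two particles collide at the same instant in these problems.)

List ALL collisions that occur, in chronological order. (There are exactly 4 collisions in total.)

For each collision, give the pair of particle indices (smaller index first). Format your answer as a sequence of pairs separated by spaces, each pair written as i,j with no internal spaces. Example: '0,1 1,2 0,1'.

Collision at t=5/3: particles 0 and 1 swap velocities; positions: p0=6 p1=6 p2=32/3 p3=53/3; velocities now: v0=0 v1=3 v2=-2 v3=1
Collision at t=13/5: particles 1 and 2 swap velocities; positions: p0=6 p1=44/5 p2=44/5 p3=93/5; velocities now: v0=0 v1=-2 v2=3 v3=1
Collision at t=4: particles 0 and 1 swap velocities; positions: p0=6 p1=6 p2=13 p3=20; velocities now: v0=-2 v1=0 v2=3 v3=1
Collision at t=15/2: particles 2 and 3 swap velocities; positions: p0=-1 p1=6 p2=47/2 p3=47/2; velocities now: v0=-2 v1=0 v2=1 v3=3

Answer: 0,1 1,2 0,1 2,3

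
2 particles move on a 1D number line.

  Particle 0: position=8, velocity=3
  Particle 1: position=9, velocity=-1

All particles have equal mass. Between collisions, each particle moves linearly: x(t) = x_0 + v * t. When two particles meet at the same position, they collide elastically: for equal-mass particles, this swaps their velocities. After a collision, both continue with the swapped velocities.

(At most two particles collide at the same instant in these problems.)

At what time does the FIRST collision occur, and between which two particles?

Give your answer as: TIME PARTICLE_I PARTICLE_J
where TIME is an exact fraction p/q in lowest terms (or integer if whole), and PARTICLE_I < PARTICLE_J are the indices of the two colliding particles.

Answer: 1/4 0 1

Derivation:
Pair (0,1): pos 8,9 vel 3,-1 -> gap=1, closing at 4/unit, collide at t=1/4
Earliest collision: t=1/4 between 0 and 1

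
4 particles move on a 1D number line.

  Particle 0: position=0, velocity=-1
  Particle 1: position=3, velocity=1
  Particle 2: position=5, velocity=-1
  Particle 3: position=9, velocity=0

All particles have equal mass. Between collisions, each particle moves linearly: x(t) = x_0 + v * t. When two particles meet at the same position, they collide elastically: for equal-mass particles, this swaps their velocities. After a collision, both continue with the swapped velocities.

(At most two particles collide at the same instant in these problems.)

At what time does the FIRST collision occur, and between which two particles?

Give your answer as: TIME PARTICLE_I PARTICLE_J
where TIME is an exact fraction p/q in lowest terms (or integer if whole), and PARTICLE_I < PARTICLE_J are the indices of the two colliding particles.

Pair (0,1): pos 0,3 vel -1,1 -> not approaching (rel speed -2 <= 0)
Pair (1,2): pos 3,5 vel 1,-1 -> gap=2, closing at 2/unit, collide at t=1
Pair (2,3): pos 5,9 vel -1,0 -> not approaching (rel speed -1 <= 0)
Earliest collision: t=1 between 1 and 2

Answer: 1 1 2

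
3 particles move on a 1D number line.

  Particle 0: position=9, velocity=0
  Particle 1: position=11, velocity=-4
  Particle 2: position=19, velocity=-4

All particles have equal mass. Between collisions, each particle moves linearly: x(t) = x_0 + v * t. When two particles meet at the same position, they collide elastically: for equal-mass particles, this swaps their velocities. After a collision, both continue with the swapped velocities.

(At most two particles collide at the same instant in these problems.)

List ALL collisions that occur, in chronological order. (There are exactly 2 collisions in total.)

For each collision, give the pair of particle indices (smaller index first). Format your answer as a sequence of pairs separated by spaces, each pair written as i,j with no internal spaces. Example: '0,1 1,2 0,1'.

Answer: 0,1 1,2

Derivation:
Collision at t=1/2: particles 0 and 1 swap velocities; positions: p0=9 p1=9 p2=17; velocities now: v0=-4 v1=0 v2=-4
Collision at t=5/2: particles 1 and 2 swap velocities; positions: p0=1 p1=9 p2=9; velocities now: v0=-4 v1=-4 v2=0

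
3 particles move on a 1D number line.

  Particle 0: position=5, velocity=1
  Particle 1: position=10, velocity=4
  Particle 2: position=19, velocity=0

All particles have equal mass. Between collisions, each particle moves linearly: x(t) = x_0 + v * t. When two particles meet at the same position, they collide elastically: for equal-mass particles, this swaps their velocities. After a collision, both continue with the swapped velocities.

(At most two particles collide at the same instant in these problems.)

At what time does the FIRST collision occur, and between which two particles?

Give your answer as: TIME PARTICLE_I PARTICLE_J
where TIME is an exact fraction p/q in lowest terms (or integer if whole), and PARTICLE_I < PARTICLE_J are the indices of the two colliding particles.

Answer: 9/4 1 2

Derivation:
Pair (0,1): pos 5,10 vel 1,4 -> not approaching (rel speed -3 <= 0)
Pair (1,2): pos 10,19 vel 4,0 -> gap=9, closing at 4/unit, collide at t=9/4
Earliest collision: t=9/4 between 1 and 2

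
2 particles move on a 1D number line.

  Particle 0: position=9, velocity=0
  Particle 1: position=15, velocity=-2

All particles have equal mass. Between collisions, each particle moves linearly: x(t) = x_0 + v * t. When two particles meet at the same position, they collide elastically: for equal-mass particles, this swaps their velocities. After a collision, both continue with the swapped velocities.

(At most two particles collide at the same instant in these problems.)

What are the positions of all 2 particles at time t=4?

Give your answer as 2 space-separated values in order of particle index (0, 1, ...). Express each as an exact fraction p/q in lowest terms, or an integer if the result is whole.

Collision at t=3: particles 0 and 1 swap velocities; positions: p0=9 p1=9; velocities now: v0=-2 v1=0
Advance to t=4 (no further collisions before then); velocities: v0=-2 v1=0; positions = 7 9

Answer: 7 9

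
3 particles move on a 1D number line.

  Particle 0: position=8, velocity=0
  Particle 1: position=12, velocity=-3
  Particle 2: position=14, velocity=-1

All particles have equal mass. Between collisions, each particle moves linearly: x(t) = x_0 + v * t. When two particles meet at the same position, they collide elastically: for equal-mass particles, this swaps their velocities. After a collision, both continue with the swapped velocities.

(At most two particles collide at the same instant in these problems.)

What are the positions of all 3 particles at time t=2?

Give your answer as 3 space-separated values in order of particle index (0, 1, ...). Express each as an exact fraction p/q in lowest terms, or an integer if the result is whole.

Answer: 6 8 12

Derivation:
Collision at t=4/3: particles 0 and 1 swap velocities; positions: p0=8 p1=8 p2=38/3; velocities now: v0=-3 v1=0 v2=-1
Advance to t=2 (no further collisions before then); velocities: v0=-3 v1=0 v2=-1; positions = 6 8 12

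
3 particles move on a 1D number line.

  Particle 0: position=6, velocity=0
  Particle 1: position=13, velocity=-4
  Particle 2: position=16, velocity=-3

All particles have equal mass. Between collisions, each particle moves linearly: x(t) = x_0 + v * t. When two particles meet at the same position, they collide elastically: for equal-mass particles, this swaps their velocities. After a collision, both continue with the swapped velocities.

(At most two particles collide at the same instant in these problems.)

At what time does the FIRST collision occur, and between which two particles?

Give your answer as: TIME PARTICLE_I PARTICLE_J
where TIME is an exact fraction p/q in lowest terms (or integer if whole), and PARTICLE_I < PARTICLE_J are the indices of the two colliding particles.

Answer: 7/4 0 1

Derivation:
Pair (0,1): pos 6,13 vel 0,-4 -> gap=7, closing at 4/unit, collide at t=7/4
Pair (1,2): pos 13,16 vel -4,-3 -> not approaching (rel speed -1 <= 0)
Earliest collision: t=7/4 between 0 and 1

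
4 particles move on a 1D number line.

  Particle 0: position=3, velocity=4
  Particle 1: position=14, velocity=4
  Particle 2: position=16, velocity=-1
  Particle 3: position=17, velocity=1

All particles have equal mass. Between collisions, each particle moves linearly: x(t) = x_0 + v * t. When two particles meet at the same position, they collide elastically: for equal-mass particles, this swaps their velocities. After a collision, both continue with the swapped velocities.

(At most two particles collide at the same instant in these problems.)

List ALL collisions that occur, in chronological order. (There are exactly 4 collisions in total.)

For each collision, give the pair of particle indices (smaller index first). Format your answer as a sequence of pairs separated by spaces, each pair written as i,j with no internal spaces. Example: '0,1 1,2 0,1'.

Answer: 1,2 2,3 0,1 1,2

Derivation:
Collision at t=2/5: particles 1 and 2 swap velocities; positions: p0=23/5 p1=78/5 p2=78/5 p3=87/5; velocities now: v0=4 v1=-1 v2=4 v3=1
Collision at t=1: particles 2 and 3 swap velocities; positions: p0=7 p1=15 p2=18 p3=18; velocities now: v0=4 v1=-1 v2=1 v3=4
Collision at t=13/5: particles 0 and 1 swap velocities; positions: p0=67/5 p1=67/5 p2=98/5 p3=122/5; velocities now: v0=-1 v1=4 v2=1 v3=4
Collision at t=14/3: particles 1 and 2 swap velocities; positions: p0=34/3 p1=65/3 p2=65/3 p3=98/3; velocities now: v0=-1 v1=1 v2=4 v3=4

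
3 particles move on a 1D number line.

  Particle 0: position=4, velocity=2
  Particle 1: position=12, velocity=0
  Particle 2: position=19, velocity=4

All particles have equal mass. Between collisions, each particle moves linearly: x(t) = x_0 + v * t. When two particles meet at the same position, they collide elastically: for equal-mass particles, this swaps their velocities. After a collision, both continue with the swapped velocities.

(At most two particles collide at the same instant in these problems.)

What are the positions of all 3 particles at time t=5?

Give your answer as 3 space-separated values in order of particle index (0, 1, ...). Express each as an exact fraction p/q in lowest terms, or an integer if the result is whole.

Answer: 12 14 39

Derivation:
Collision at t=4: particles 0 and 1 swap velocities; positions: p0=12 p1=12 p2=35; velocities now: v0=0 v1=2 v2=4
Advance to t=5 (no further collisions before then); velocities: v0=0 v1=2 v2=4; positions = 12 14 39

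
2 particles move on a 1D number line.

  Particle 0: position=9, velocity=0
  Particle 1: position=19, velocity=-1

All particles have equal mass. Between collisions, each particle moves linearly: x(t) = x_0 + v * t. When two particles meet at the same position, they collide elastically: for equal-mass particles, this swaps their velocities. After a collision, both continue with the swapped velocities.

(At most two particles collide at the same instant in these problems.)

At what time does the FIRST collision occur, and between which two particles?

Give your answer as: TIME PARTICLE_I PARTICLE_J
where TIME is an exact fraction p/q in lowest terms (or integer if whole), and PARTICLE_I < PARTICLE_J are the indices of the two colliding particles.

Answer: 10 0 1

Derivation:
Pair (0,1): pos 9,19 vel 0,-1 -> gap=10, closing at 1/unit, collide at t=10
Earliest collision: t=10 between 0 and 1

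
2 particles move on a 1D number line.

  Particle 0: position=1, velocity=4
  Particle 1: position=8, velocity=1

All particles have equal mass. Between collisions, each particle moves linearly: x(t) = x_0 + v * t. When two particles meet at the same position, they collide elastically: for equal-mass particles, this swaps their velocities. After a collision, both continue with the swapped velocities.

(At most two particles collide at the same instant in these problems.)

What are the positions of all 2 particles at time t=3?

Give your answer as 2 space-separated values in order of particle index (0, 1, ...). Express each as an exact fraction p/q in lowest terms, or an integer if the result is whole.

Answer: 11 13

Derivation:
Collision at t=7/3: particles 0 and 1 swap velocities; positions: p0=31/3 p1=31/3; velocities now: v0=1 v1=4
Advance to t=3 (no further collisions before then); velocities: v0=1 v1=4; positions = 11 13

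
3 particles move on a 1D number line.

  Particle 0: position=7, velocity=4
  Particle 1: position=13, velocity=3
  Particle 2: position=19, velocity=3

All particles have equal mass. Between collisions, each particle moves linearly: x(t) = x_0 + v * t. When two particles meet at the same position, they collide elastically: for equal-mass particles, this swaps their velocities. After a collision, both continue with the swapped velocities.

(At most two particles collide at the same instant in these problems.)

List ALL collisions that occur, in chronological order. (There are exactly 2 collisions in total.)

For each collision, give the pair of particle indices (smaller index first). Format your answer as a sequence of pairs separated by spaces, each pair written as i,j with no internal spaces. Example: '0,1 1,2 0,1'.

Collision at t=6: particles 0 and 1 swap velocities; positions: p0=31 p1=31 p2=37; velocities now: v0=3 v1=4 v2=3
Collision at t=12: particles 1 and 2 swap velocities; positions: p0=49 p1=55 p2=55; velocities now: v0=3 v1=3 v2=4

Answer: 0,1 1,2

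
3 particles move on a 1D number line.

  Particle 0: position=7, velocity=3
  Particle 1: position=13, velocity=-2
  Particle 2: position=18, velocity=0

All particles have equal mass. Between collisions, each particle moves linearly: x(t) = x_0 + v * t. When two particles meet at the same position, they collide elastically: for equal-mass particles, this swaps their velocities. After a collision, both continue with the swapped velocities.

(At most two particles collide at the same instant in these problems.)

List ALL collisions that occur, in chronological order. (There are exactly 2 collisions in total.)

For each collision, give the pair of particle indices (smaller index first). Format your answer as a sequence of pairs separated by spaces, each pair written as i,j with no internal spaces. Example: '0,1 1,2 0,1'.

Answer: 0,1 1,2

Derivation:
Collision at t=6/5: particles 0 and 1 swap velocities; positions: p0=53/5 p1=53/5 p2=18; velocities now: v0=-2 v1=3 v2=0
Collision at t=11/3: particles 1 and 2 swap velocities; positions: p0=17/3 p1=18 p2=18; velocities now: v0=-2 v1=0 v2=3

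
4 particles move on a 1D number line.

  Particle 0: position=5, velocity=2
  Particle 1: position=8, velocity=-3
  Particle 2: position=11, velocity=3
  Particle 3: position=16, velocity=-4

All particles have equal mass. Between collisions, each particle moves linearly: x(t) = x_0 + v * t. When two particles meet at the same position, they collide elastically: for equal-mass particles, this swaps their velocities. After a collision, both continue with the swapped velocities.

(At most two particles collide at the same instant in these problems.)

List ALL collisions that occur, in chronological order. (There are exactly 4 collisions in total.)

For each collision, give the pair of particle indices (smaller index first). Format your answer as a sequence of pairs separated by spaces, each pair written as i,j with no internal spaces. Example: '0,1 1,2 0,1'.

Collision at t=3/5: particles 0 and 1 swap velocities; positions: p0=31/5 p1=31/5 p2=64/5 p3=68/5; velocities now: v0=-3 v1=2 v2=3 v3=-4
Collision at t=5/7: particles 2 and 3 swap velocities; positions: p0=41/7 p1=45/7 p2=92/7 p3=92/7; velocities now: v0=-3 v1=2 v2=-4 v3=3
Collision at t=11/6: particles 1 and 2 swap velocities; positions: p0=5/2 p1=26/3 p2=26/3 p3=33/2; velocities now: v0=-3 v1=-4 v2=2 v3=3
Collision at t=8: particles 0 and 1 swap velocities; positions: p0=-16 p1=-16 p2=21 p3=35; velocities now: v0=-4 v1=-3 v2=2 v3=3

Answer: 0,1 2,3 1,2 0,1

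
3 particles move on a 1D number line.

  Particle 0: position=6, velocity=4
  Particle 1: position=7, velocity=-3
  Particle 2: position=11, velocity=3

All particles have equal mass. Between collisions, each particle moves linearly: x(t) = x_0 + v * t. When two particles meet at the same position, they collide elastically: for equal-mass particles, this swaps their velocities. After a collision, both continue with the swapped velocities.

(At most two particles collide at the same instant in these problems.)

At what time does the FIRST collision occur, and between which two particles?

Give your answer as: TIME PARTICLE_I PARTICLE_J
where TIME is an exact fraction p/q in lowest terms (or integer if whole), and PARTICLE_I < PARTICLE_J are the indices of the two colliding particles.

Answer: 1/7 0 1

Derivation:
Pair (0,1): pos 6,7 vel 4,-3 -> gap=1, closing at 7/unit, collide at t=1/7
Pair (1,2): pos 7,11 vel -3,3 -> not approaching (rel speed -6 <= 0)
Earliest collision: t=1/7 between 0 and 1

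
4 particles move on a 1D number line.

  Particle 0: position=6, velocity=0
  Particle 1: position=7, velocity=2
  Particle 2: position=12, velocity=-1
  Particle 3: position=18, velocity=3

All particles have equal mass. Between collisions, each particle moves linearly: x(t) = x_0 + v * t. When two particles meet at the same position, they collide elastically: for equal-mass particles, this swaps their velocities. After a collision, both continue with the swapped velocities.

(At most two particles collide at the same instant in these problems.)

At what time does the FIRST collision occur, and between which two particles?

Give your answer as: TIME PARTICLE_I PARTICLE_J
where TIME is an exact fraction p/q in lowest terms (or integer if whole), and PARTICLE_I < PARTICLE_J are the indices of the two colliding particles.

Pair (0,1): pos 6,7 vel 0,2 -> not approaching (rel speed -2 <= 0)
Pair (1,2): pos 7,12 vel 2,-1 -> gap=5, closing at 3/unit, collide at t=5/3
Pair (2,3): pos 12,18 vel -1,3 -> not approaching (rel speed -4 <= 0)
Earliest collision: t=5/3 between 1 and 2

Answer: 5/3 1 2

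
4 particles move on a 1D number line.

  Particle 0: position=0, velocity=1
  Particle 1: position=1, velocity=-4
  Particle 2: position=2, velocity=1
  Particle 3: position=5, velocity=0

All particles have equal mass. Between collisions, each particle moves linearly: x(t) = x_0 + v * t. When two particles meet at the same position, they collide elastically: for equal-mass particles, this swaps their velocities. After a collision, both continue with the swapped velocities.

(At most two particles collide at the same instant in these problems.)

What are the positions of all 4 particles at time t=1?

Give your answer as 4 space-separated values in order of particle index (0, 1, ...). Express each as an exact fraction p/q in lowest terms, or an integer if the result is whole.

Answer: -3 1 3 5

Derivation:
Collision at t=1/5: particles 0 and 1 swap velocities; positions: p0=1/5 p1=1/5 p2=11/5 p3=5; velocities now: v0=-4 v1=1 v2=1 v3=0
Advance to t=1 (no further collisions before then); velocities: v0=-4 v1=1 v2=1 v3=0; positions = -3 1 3 5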